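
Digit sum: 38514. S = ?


3 + 8 + 5 + 1 + 4 = 21


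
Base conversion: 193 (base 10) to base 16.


193 (base 10) = 193 (decimal)
193 (decimal) = C1 (base 16)


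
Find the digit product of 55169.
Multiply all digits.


5 × 5 × 1 × 6 × 9 = 1350


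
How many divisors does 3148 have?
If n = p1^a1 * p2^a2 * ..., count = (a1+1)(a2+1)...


3148 = 2^2 × 787^1
d(3148) = (2+1) × (1+1) = 6

6 divisors


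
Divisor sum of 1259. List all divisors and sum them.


Divisors of 1259: 1, 1259
Sum = 1 + 1259 = 1260

σ(1259) = 1260


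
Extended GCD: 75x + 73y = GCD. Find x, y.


Tabular extended Euclidean (each row: r = 75*s + 73*t):
r=75, s=1, t=0
r=73, s=0, t=1
q=1: r=2, s=1, t=-1   [75*(1) + 73*(-1) = 2]
q=36: r=1, s=-36, t=37   [75*(-36) + 73*(37) = 1]
q=2: r=0, s=73, t=-75   [75*(73) + 73*(-75) = 0]
GCD = 1; from the row with r=1: x=-36, y=37
Check: 75*(-36) + 73*(37) = -2700 + 2701 = 1

GCD = 1, x = -36, y = 37


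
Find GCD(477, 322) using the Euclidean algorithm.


477 = 1 * 322 + 155
322 = 2 * 155 + 12
155 = 12 * 12 + 11
12 = 1 * 11 + 1
11 = 11 * 1 + 0
GCD = 1


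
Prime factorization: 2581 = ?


2581 / 29 = 89
89 / 89 = 1
2581 = 29 × 89


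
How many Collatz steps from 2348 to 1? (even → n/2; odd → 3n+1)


2348 → 1174 → 587 → 1762 → 881 → 2644 → 1322 → 661 → 1984 → 992 → 496 → 248 → 124 → 62 → 31 → 94 → 47 → 142 → 71 → 214 → 107 → 322 → 161 → 484 → 242 → 121 → 364 → 182 → 91 → 274 → 137 → 412 → 206 → 103 → 310 → 155 → 466 → 233 → 700 → 350 → 175 → 526 → 263 → 790 → 395 → 1186 → 593 → 1780 → 890 → 445 → 1336 → 668 → 334 → 167 → 502 → 251 → 754 → 377 → 1132 → 566 → 283 → 850 → 425 → 1276 → 638 → 319 → 958 → 479 → 1438 → 719 → 2158 → 1079 → 3238 → 1619 → 4858 → 2429 → 7288 → 3644 → 1822 → 911 → 2734 → 1367 → 4102 → 2051 → 6154 → 3077 → 9232 → 4616 → 2308 → 1154 → 577 → 1732 → 866 → 433 → 1300 → 650 → 325 → 976 → 488 → 244 → 122 → 61 → 184 → 92 → 46 → 23 → 70 → 35 → 106 → 53 → 160 → 80 → 40 → 20 → 10 → 5 → 16 → 8 → 4 → 2 → 1
Total steps = 120

120 steps


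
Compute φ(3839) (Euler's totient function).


3839 = 11 × 349
Prime factors: 11, 349
φ(3839) = 3839 × (1-1/11) × (1-1/349)
= 3839 × 10/11 × 348/349 = 3480

φ(3839) = 3480


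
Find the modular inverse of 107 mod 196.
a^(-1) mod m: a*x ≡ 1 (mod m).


Use the extended Euclidean algorithm on (196, 107); each row r = 196*s + 107*t:
r=196, s=1, t=0
r=107, s=0, t=1
q=1: r=89, s=1, t=-1   [196*(1) + 107*(-1) = 89]
q=1: r=18, s=-1, t=2   [196*(-1) + 107*(2) = 18]
q=4: r=17, s=5, t=-9   [196*(5) + 107*(-9) = 17]
q=1: r=1, s=-6, t=11   [196*(-6) + 107*(11) = 1]
q=17: r=0, s=107, t=-196   [196*(107) + 107*(-196) = 0]
GCD = 1 with t = 11, so 107*(11) ≡ 1 (mod 196)
Inverse = 11 mod 196 = 11
Check: 107 * 11 = 1177 ≡ 1 (mod 196)

107^(-1) ≡ 11 (mod 196)


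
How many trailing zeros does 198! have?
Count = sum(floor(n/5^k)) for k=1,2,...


floor(198/5) = 39
floor(198/25) = 7
floor(198/125) = 1
Total = 47

47 trailing zeros


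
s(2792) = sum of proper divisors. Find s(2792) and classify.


Proper divisors: 1, 2, 4, 8, 349, 698, 1396
Sum = 1 + 2 + 4 + 8 + 349 + 698 + 1396 = 2458
2458 < 2792 → deficient

s(2792) = 2458 (deficient)


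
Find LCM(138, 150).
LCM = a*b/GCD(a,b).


GCD(138, 150) = 6
LCM = 138*150/6 = 20700/6 = 3450

LCM = 3450


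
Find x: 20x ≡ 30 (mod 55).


GCD(20, 55) = 5 divides 30
Divide: 4x ≡ 6 (mod 11)
x ≡ 7 (mod 11)


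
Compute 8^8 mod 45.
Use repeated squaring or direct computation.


8^1 mod 45 = 8
8^2 mod 45 = 19
8^3 mod 45 = 17
8^4 mod 45 = 1
8^5 mod 45 = 8
8^6 mod 45 = 19
8^7 mod 45 = 17
8^8 mod 45 = 1


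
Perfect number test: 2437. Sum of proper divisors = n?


Proper divisors of 2437: 1
Sum = 1 = 1

No, 2437 is not perfect (1 ≠ 2437)


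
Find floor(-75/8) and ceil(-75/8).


-75/8 = -9.3750
floor = -10
ceil = -9

floor = -10, ceil = -9


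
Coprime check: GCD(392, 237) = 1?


Euclidean algorithm:
392 = 1 * 237 + 155
237 = 1 * 155 + 82
155 = 1 * 82 + 73
82 = 1 * 73 + 9
73 = 8 * 9 + 1
9 = 9 * 1 + 0
GCD(392, 237) = 1

Yes, coprime (GCD = 1)


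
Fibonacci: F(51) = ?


Sequence: 1, 1, 2, 3, 5, 8, 13, 21, 34, 55, 89, 144, 233, 377, 610, 987, 1597, 2584, 4181, 6765, 10946, 17711, 28657, 46368, 75025, 121393, 196418, 317811, 514229, 832040, 1346269, 2178309, 3524578, 5702887, 9227465, 14930352, 24157817, 39088169, 63245986, 102334155, 165580141, 267914296, 433494437, 701408733, 1134903170, 1836311903, 2971215073, 4807526976, 7778742049, 12586269025, 20365011074
F(51) = 20365011074


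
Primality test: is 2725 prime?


2725 / 5 = 545 (exact division)
2725 is NOT prime.

No, 2725 is not prime


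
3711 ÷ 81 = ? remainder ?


3711 = 81 * 45 + 66
Check: 3645 + 66 = 3711

q = 45, r = 66


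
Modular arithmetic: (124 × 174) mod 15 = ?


124 × 174 = 21576
21576 mod 15 = 6


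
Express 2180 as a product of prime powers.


2180 / 2 = 1090
1090 / 2 = 545
545 / 5 = 109
109 / 109 = 1
2180 = 2^2 × 5 × 109


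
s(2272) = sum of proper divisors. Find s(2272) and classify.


Proper divisors: 1, 2, 4, 8, 16, 32, 71, 142, 284, 568, 1136
Sum = 1 + 2 + 4 + 8 + 16 + 32 + 71 + 142 + 284 + 568 + 1136 = 2264
2264 < 2272 → deficient

s(2272) = 2264 (deficient)


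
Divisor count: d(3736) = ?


3736 = 2^3 × 467^1
d(3736) = (3+1) × (1+1) = 8

8 divisors


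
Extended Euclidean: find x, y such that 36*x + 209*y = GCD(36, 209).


Tabular extended Euclidean (each row: r = 36*s + 209*t):
r=36, s=1, t=0
r=209, s=0, t=1
q=0: r=36, s=1, t=0   [36*(1) + 209*(0) = 36]
q=5: r=29, s=-5, t=1   [36*(-5) + 209*(1) = 29]
q=1: r=7, s=6, t=-1   [36*(6) + 209*(-1) = 7]
q=4: r=1, s=-29, t=5   [36*(-29) + 209*(5) = 1]
q=7: r=0, s=209, t=-36   [36*(209) + 209*(-36) = 0]
GCD = 1; from the row with r=1: x=-29, y=5
Check: 36*(-29) + 209*(5) = -1044 + 1045 = 1

GCD = 1, x = -29, y = 5


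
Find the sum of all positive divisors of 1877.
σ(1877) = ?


Divisors of 1877: 1, 1877
Sum = 1 + 1877 = 1878

σ(1877) = 1878


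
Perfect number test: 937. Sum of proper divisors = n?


Proper divisors of 937: 1
Sum = 1 = 1

No, 937 is not perfect (1 ≠ 937)


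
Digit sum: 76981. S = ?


7 + 6 + 9 + 8 + 1 = 31


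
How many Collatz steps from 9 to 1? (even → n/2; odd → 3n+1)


9 → 28 → 14 → 7 → 22 → 11 → 34 → 17 → 52 → 26 → 13 → 40 → 20 → 10 → 5 → 16 → 8 → 4 → 2 → 1
Total steps = 19

19 steps


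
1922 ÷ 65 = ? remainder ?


1922 = 65 * 29 + 37
Check: 1885 + 37 = 1922

q = 29, r = 37


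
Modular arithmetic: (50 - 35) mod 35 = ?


50 - 35 = 15
15 mod 35 = 15


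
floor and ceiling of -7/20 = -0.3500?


-7/20 = -0.3500
floor = -1
ceil = 0

floor = -1, ceil = 0


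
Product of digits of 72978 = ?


7 × 2 × 9 × 7 × 8 = 7056


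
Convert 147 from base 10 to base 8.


147 (base 10) = 147 (decimal)
147 (decimal) = 223 (base 8)


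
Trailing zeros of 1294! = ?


floor(1294/5) = 258
floor(1294/25) = 51
floor(1294/125) = 10
floor(1294/625) = 2
Total = 321

321 trailing zeros


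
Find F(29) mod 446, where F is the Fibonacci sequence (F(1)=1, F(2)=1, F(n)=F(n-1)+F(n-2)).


F(k) mod 446 for k=1..29:
1, 1, 2, 3, 5, 8, 13, 21, 34, 55, 89, 144, 233, 377, 164, 95, 259, 354, 167, 75, 242, 317, 113, 430, 97, 81, 178, 259, 437
F(29) mod 446 = 437


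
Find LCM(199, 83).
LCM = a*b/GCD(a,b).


GCD(199, 83) = 1
LCM = 199*83/1 = 16517/1 = 16517

LCM = 16517


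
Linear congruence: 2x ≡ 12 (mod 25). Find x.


GCD(2, 25) = 1, unique solution
a^(-1) mod 25 = 13
x = 13 * 12 mod 25 = 6

x ≡ 6 (mod 25)


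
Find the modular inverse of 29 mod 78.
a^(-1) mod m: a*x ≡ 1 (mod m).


Use the extended Euclidean algorithm on (78, 29); each row r = 78*s + 29*t:
r=78, s=1, t=0
r=29, s=0, t=1
q=2: r=20, s=1, t=-2   [78*(1) + 29*(-2) = 20]
q=1: r=9, s=-1, t=3   [78*(-1) + 29*(3) = 9]
q=2: r=2, s=3, t=-8   [78*(3) + 29*(-8) = 2]
q=4: r=1, s=-13, t=35   [78*(-13) + 29*(35) = 1]
q=2: r=0, s=29, t=-78   [78*(29) + 29*(-78) = 0]
GCD = 1 with t = 35, so 29*(35) ≡ 1 (mod 78)
Inverse = 35 mod 78 = 35
Check: 29 * 35 = 1015 ≡ 1 (mod 78)

29^(-1) ≡ 35 (mod 78)


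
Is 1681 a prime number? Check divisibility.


1681 / 41 = 41 (exact division)
1681 is NOT prime.

No, 1681 is not prime


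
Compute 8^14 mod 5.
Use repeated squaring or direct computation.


8^1 mod 5 = 3
8^2 mod 5 = 4
8^3 mod 5 = 2
8^4 mod 5 = 1
8^5 mod 5 = 3
8^6 mod 5 = 4
8^7 mod 5 = 2
8^8 mod 5 = 1
8^9 mod 5 = 3
8^10 mod 5 = 4
8^11 mod 5 = 2
8^12 mod 5 = 1
8^13 mod 5 = 3
8^14 mod 5 = 4


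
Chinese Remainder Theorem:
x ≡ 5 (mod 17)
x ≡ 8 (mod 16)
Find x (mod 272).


M = 17*16 = 272
M1 = M/17 = 16, M2 = M/16 = 17
M1^(-1) mod 17 = 16, M2^(-1) mod 16 = 1
x = 5*16*16 + 8*17*1 = 1416
1416 mod 272 = 56
Check: 56 mod 17 = 5 ✓, 56 mod 16 = 8 ✓

x ≡ 56 (mod 272)


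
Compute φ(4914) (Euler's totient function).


4914 = 2 × 3^3 × 7 × 13
Prime factors: 2, 3, 7, 13
φ(4914) = 4914 × (1-1/2) × (1-1/3) × (1-1/7) × (1-1/13)
= 4914 × 1/2 × 2/3 × 6/7 × 12/13 = 1296

φ(4914) = 1296


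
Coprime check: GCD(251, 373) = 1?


Euclidean algorithm:
373 = 1 * 251 + 122
251 = 2 * 122 + 7
122 = 17 * 7 + 3
7 = 2 * 3 + 1
3 = 3 * 1 + 0
GCD(251, 373) = 1

Yes, coprime (GCD = 1)


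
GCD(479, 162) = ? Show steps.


479 = 2 * 162 + 155
162 = 1 * 155 + 7
155 = 22 * 7 + 1
7 = 7 * 1 + 0
GCD = 1


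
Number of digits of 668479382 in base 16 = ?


668479382 in base 16 = 27D82F96
Number of digits = 8

8 digits (base 16)


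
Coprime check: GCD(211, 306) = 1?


Euclidean algorithm:
306 = 1 * 211 + 95
211 = 2 * 95 + 21
95 = 4 * 21 + 11
21 = 1 * 11 + 10
11 = 1 * 10 + 1
10 = 10 * 1 + 0
GCD(211, 306) = 1

Yes, coprime (GCD = 1)


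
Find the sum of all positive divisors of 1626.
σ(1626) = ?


Divisors of 1626: 1, 2, 3, 6, 271, 542, 813, 1626
Sum = 1 + 2 + 3 + 6 + 271 + 542 + 813 + 1626 = 3264

σ(1626) = 3264


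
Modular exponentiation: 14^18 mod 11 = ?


14^1 mod 11 = 3
14^2 mod 11 = 9
14^3 mod 11 = 5
14^4 mod 11 = 4
14^5 mod 11 = 1
14^6 mod 11 = 3
14^7 mod 11 = 9
14^8 mod 11 = 5
14^9 mod 11 = 4
14^10 mod 11 = 1
14^11 mod 11 = 3
14^12 mod 11 = 9
14^13 mod 11 = 5
14^14 mod 11 = 4
14^15 mod 11 = 1
14^16 mod 11 = 3
14^17 mod 11 = 9
14^18 mod 11 = 5


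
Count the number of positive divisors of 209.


209 = 11^1 × 19^1
d(209) = (1+1) × (1+1) = 4

4 divisors


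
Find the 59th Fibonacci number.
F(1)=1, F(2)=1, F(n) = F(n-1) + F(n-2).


Sequence: 1, 1, 2, 3, 5, 8, 13, 21, 34, 55, 89, 144, 233, 377, 610, 987, 1597, 2584, 4181, 6765, 10946, 17711, 28657, 46368, 75025, 121393, 196418, 317811, 514229, 832040, 1346269, 2178309, 3524578, 5702887, 9227465, 14930352, 24157817, 39088169, 63245986, 102334155, 165580141, 267914296, 433494437, 701408733, 1134903170, 1836311903, 2971215073, 4807526976, 7778742049, 12586269025, 20365011074, 32951280099, 53316291173, 86267571272, 139583862445, 225851433717, 365435296162, 591286729879, 956722026041
F(59) = 956722026041


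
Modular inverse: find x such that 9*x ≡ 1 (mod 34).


Use the extended Euclidean algorithm on (34, 9); each row r = 34*s + 9*t:
r=34, s=1, t=0
r=9, s=0, t=1
q=3: r=7, s=1, t=-3   [34*(1) + 9*(-3) = 7]
q=1: r=2, s=-1, t=4   [34*(-1) + 9*(4) = 2]
q=3: r=1, s=4, t=-15   [34*(4) + 9*(-15) = 1]
q=2: r=0, s=-9, t=34   [34*(-9) + 9*(34) = 0]
GCD = 1 with t = -15, so 9*(-15) ≡ 1 (mod 34)
Inverse = -15 mod 34 = 19
Check: 9 * 19 = 171 ≡ 1 (mod 34)

9^(-1) ≡ 19 (mod 34)


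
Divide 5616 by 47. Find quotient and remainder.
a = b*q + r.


5616 = 47 * 119 + 23
Check: 5593 + 23 = 5616

q = 119, r = 23


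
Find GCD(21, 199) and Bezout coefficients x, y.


Tabular extended Euclidean (each row: r = 21*s + 199*t):
r=21, s=1, t=0
r=199, s=0, t=1
q=0: r=21, s=1, t=0   [21*(1) + 199*(0) = 21]
q=9: r=10, s=-9, t=1   [21*(-9) + 199*(1) = 10]
q=2: r=1, s=19, t=-2   [21*(19) + 199*(-2) = 1]
q=10: r=0, s=-199, t=21   [21*(-199) + 199*(21) = 0]
GCD = 1; from the row with r=1: x=19, y=-2
Check: 21*(19) + 199*(-2) = 399 - 398 = 1

GCD = 1, x = 19, y = -2


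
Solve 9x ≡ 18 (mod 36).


GCD(9, 36) = 9 divides 18
Divide: 1x ≡ 2 (mod 4)
x ≡ 2 (mod 4)


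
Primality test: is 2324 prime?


2324 / 2 = 1162 (exact division)
2324 is NOT prime.

No, 2324 is not prime


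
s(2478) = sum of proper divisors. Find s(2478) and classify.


Proper divisors: 1, 2, 3, 6, 7, 14, 21, 42, 59, 118, 177, 354, 413, 826, 1239
Sum = 1 + 2 + 3 + 6 + 7 + 14 + 21 + 42 + 59 + 118 + 177 + 354 + 413 + 826 + 1239 = 3282
3282 > 2478 → abundant

s(2478) = 3282 (abundant)


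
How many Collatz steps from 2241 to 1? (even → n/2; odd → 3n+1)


2241 → 6724 → 3362 → 1681 → 5044 → 2522 → 1261 → 3784 → 1892 → 946 → 473 → 1420 → 710 → 355 → 1066 → 533 → 1600 → 800 → 400 → 200 → 100 → 50 → 25 → 76 → 38 → 19 → 58 → 29 → 88 → 44 → 22 → 11 → 34 → 17 → 52 → 26 → 13 → 40 → 20 → 10 → 5 → 16 → 8 → 4 → 2 → 1
Total steps = 45

45 steps


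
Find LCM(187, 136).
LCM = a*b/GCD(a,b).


GCD(187, 136) = 17
LCM = 187*136/17 = 25432/17 = 1496

LCM = 1496


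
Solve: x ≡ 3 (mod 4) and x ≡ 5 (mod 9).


M = 4*9 = 36
M1 = M/4 = 9, M2 = M/9 = 4
M1^(-1) mod 4 = 1, M2^(-1) mod 9 = 7
x = 3*9*1 + 5*4*7 = 167
167 mod 36 = 23
Check: 23 mod 4 = 3 ✓, 23 mod 9 = 5 ✓

x ≡ 23 (mod 36)


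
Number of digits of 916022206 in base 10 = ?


916022206 has 9 digits in base 10
floor(log10(916022206)) + 1 = floor(8.9619) + 1 = 9

9 digits (base 10)


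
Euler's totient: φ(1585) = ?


1585 = 5 × 317
Prime factors: 5, 317
φ(1585) = 1585 × (1-1/5) × (1-1/317)
= 1585 × 4/5 × 316/317 = 1264

φ(1585) = 1264


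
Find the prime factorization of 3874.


3874 / 2 = 1937
1937 / 13 = 149
149 / 149 = 1
3874 = 2 × 13 × 149


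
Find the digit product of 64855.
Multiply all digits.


6 × 4 × 8 × 5 × 5 = 4800


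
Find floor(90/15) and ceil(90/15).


90/15 = 6.0000
floor = 6
ceil = 6

floor = 6, ceil = 6


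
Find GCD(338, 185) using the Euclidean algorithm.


338 = 1 * 185 + 153
185 = 1 * 153 + 32
153 = 4 * 32 + 25
32 = 1 * 25 + 7
25 = 3 * 7 + 4
7 = 1 * 4 + 3
4 = 1 * 3 + 1
3 = 3 * 1 + 0
GCD = 1


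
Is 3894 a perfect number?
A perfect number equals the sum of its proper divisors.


Proper divisors of 3894: 1, 2, 3, 6, 11, 22, 33, 59, 66, 118, 177, 354, 649, 1298, 1947
Sum = 1 + 2 + 3 + 6 + 11 + 22 + 33 + 59 + 66 + 118 + 177 + 354 + 649 + 1298 + 1947 = 4746

No, 3894 is not perfect (4746 ≠ 3894)


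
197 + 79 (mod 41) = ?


197 + 79 = 276
276 mod 41 = 30


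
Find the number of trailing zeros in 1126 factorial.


floor(1126/5) = 225
floor(1126/25) = 45
floor(1126/125) = 9
floor(1126/625) = 1
Total = 280

280 trailing zeros


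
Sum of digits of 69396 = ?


6 + 9 + 3 + 9 + 6 = 33


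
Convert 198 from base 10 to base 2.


198 (base 10) = 198 (decimal)
198 (decimal) = 11000110 (base 2)


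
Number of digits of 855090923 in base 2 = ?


855090923 in base 2 = 110010111101111010011011101011
Number of digits = 30

30 digits (base 2)


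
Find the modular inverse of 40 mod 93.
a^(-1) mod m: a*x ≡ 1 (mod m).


Use the extended Euclidean algorithm on (93, 40); each row r = 93*s + 40*t:
r=93, s=1, t=0
r=40, s=0, t=1
q=2: r=13, s=1, t=-2   [93*(1) + 40*(-2) = 13]
q=3: r=1, s=-3, t=7   [93*(-3) + 40*(7) = 1]
q=13: r=0, s=40, t=-93   [93*(40) + 40*(-93) = 0]
GCD = 1 with t = 7, so 40*(7) ≡ 1 (mod 93)
Inverse = 7 mod 93 = 7
Check: 40 * 7 = 280 ≡ 1 (mod 93)

40^(-1) ≡ 7 (mod 93)


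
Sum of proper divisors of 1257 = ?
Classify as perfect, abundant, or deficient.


Proper divisors: 1, 3, 419
Sum = 1 + 3 + 419 = 423
423 < 1257 → deficient

s(1257) = 423 (deficient)


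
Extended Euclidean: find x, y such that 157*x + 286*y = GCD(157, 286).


Tabular extended Euclidean (each row: r = 157*s + 286*t):
r=157, s=1, t=0
r=286, s=0, t=1
q=0: r=157, s=1, t=0   [157*(1) + 286*(0) = 157]
q=1: r=129, s=-1, t=1   [157*(-1) + 286*(1) = 129]
q=1: r=28, s=2, t=-1   [157*(2) + 286*(-1) = 28]
q=4: r=17, s=-9, t=5   [157*(-9) + 286*(5) = 17]
q=1: r=11, s=11, t=-6   [157*(11) + 286*(-6) = 11]
q=1: r=6, s=-20, t=11   [157*(-20) + 286*(11) = 6]
q=1: r=5, s=31, t=-17   [157*(31) + 286*(-17) = 5]
q=1: r=1, s=-51, t=28   [157*(-51) + 286*(28) = 1]
q=5: r=0, s=286, t=-157   [157*(286) + 286*(-157) = 0]
GCD = 1; from the row with r=1: x=-51, y=28
Check: 157*(-51) + 286*(28) = -8007 + 8008 = 1

GCD = 1, x = -51, y = 28


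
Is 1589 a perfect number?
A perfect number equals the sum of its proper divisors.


Proper divisors of 1589: 1, 7, 227
Sum = 1 + 7 + 227 = 235

No, 1589 is not perfect (235 ≠ 1589)


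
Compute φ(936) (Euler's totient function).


936 = 2^3 × 3^2 × 13
Prime factors: 2, 3, 13
φ(936) = 936 × (1-1/2) × (1-1/3) × (1-1/13)
= 936 × 1/2 × 2/3 × 12/13 = 288

φ(936) = 288


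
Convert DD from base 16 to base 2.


DD (base 16) = 221 (decimal)
221 (decimal) = 11011101 (base 2)


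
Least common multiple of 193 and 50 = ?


GCD(193, 50) = 1
LCM = 193*50/1 = 9650/1 = 9650

LCM = 9650


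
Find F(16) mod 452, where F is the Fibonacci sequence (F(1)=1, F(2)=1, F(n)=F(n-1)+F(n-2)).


F(k) mod 452 for k=1..16:
1, 1, 2, 3, 5, 8, 13, 21, 34, 55, 89, 144, 233, 377, 158, 83
F(16) mod 452 = 83


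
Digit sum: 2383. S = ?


2 + 3 + 8 + 3 = 16


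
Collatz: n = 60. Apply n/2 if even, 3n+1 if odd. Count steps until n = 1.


60 → 30 → 15 → 46 → 23 → 70 → 35 → 106 → 53 → 160 → 80 → 40 → 20 → 10 → 5 → 16 → 8 → 4 → 2 → 1
Total steps = 19

19 steps


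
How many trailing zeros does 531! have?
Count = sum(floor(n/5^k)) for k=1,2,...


floor(531/5) = 106
floor(531/25) = 21
floor(531/125) = 4
Total = 131

131 trailing zeros


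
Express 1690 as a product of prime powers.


1690 / 2 = 845
845 / 5 = 169
169 / 13 = 13
13 / 13 = 1
1690 = 2 × 5 × 13^2


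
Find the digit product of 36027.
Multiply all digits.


3 × 6 × 0 × 2 × 7 = 0


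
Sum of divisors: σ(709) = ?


Divisors of 709: 1, 709
Sum = 1 + 709 = 710

σ(709) = 710


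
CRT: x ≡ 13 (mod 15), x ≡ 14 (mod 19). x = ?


M = 15*19 = 285
M1 = M/15 = 19, M2 = M/19 = 15
M1^(-1) mod 15 = 4, M2^(-1) mod 19 = 14
x = 13*19*4 + 14*15*14 = 3928
3928 mod 285 = 223
Check: 223 mod 15 = 13 ✓, 223 mod 19 = 14 ✓

x ≡ 223 (mod 285)


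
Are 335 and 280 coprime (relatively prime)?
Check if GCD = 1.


Euclidean algorithm:
335 = 1 * 280 + 55
280 = 5 * 55 + 5
55 = 11 * 5 + 0
GCD(335, 280) = 5

No, not coprime (GCD = 5)


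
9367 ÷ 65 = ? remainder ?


9367 = 65 * 144 + 7
Check: 9360 + 7 = 9367

q = 144, r = 7


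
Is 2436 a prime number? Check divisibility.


2436 / 2 = 1218 (exact division)
2436 is NOT prime.

No, 2436 is not prime


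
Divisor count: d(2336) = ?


2336 = 2^5 × 73^1
d(2336) = (5+1) × (1+1) = 12

12 divisors


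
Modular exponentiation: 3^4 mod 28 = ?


3^1 mod 28 = 3
3^2 mod 28 = 9
3^3 mod 28 = 27
3^4 mod 28 = 25


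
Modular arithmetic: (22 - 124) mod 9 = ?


22 - 124 = -102
-102 mod 9 = 6


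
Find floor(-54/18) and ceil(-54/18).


-54/18 = -3.0000
floor = -3
ceil = -3

floor = -3, ceil = -3


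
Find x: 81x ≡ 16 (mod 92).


GCD(81, 92) = 1, unique solution
a^(-1) mod 92 = 25
x = 25 * 16 mod 92 = 32

x ≡ 32 (mod 92)


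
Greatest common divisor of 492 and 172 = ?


492 = 2 * 172 + 148
172 = 1 * 148 + 24
148 = 6 * 24 + 4
24 = 6 * 4 + 0
GCD = 4


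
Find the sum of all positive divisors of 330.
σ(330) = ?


Divisors of 330: 1, 2, 3, 5, 6, 10, 11, 15, 22, 30, 33, 55, 66, 110, 165, 330
Sum = 1 + 2 + 3 + 5 + 6 + 10 + 11 + 15 + 22 + 30 + 33 + 55 + 66 + 110 + 165 + 330 = 864

σ(330) = 864


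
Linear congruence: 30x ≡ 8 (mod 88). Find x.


GCD(30, 88) = 2 divides 8
Divide: 15x ≡ 4 (mod 44)
x ≡ 12 (mod 44)


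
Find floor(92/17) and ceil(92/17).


92/17 = 5.4118
floor = 5
ceil = 6

floor = 5, ceil = 6


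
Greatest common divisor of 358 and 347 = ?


358 = 1 * 347 + 11
347 = 31 * 11 + 6
11 = 1 * 6 + 5
6 = 1 * 5 + 1
5 = 5 * 1 + 0
GCD = 1


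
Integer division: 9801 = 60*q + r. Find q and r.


9801 = 60 * 163 + 21
Check: 9780 + 21 = 9801

q = 163, r = 21


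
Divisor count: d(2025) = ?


2025 = 3^4 × 5^2
d(2025) = (4+1) × (2+1) = 15

15 divisors


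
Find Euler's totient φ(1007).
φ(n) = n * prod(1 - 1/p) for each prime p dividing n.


1007 = 19 × 53
Prime factors: 19, 53
φ(1007) = 1007 × (1-1/19) × (1-1/53)
= 1007 × 18/19 × 52/53 = 936

φ(1007) = 936


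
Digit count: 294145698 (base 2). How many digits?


294145698 in base 2 = 10001100010000100111010100010
Number of digits = 29

29 digits (base 2)


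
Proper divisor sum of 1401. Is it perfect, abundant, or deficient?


Proper divisors: 1, 3, 467
Sum = 1 + 3 + 467 = 471
471 < 1401 → deficient

s(1401) = 471 (deficient)


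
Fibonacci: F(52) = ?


Sequence: 1, 1, 2, 3, 5, 8, 13, 21, 34, 55, 89, 144, 233, 377, 610, 987, 1597, 2584, 4181, 6765, 10946, 17711, 28657, 46368, 75025, 121393, 196418, 317811, 514229, 832040, 1346269, 2178309, 3524578, 5702887, 9227465, 14930352, 24157817, 39088169, 63245986, 102334155, 165580141, 267914296, 433494437, 701408733, 1134903170, 1836311903, 2971215073, 4807526976, 7778742049, 12586269025, 20365011074, 32951280099
F(52) = 32951280099


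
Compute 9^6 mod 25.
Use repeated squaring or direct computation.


9^1 mod 25 = 9
9^2 mod 25 = 6
9^3 mod 25 = 4
9^4 mod 25 = 11
9^5 mod 25 = 24
9^6 mod 25 = 16


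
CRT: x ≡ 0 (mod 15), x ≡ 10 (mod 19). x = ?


M = 15*19 = 285
M1 = M/15 = 19, M2 = M/19 = 15
M1^(-1) mod 15 = 4, M2^(-1) mod 19 = 14
x = 0*19*4 + 10*15*14 = 2100
2100 mod 285 = 105
Check: 105 mod 15 = 0 ✓, 105 mod 19 = 10 ✓

x ≡ 105 (mod 285)


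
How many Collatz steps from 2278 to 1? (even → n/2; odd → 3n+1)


2278 → 1139 → 3418 → 1709 → 5128 → 2564 → 1282 → 641 → 1924 → 962 → 481 → 1444 → 722 → 361 → 1084 → 542 → 271 → 814 → 407 → 1222 → 611 → 1834 → 917 → 2752 → 1376 → 688 → 344 → 172 → 86 → 43 → 130 → 65 → 196 → 98 → 49 → 148 → 74 → 37 → 112 → 56 → 28 → 14 → 7 → 22 → 11 → 34 → 17 → 52 → 26 → 13 → 40 → 20 → 10 → 5 → 16 → 8 → 4 → 2 → 1
Total steps = 58

58 steps


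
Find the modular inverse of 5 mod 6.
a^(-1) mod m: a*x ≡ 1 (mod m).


Use the extended Euclidean algorithm on (6, 5); each row r = 6*s + 5*t:
r=6, s=1, t=0
r=5, s=0, t=1
q=1: r=1, s=1, t=-1   [6*(1) + 5*(-1) = 1]
q=5: r=0, s=-5, t=6   [6*(-5) + 5*(6) = 0]
GCD = 1 with t = -1, so 5*(-1) ≡ 1 (mod 6)
Inverse = -1 mod 6 = 5
Check: 5 * 5 = 25 ≡ 1 (mod 6)

5^(-1) ≡ 5 (mod 6)


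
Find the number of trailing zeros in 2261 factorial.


floor(2261/5) = 452
floor(2261/25) = 90
floor(2261/125) = 18
floor(2261/625) = 3
Total = 563

563 trailing zeros


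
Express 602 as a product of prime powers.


602 / 2 = 301
301 / 7 = 43
43 / 43 = 1
602 = 2 × 7 × 43


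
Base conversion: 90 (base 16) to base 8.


90 (base 16) = 144 (decimal)
144 (decimal) = 220 (base 8)


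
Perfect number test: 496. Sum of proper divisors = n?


Proper divisors of 496: 1, 2, 4, 8, 16, 31, 62, 124, 248
Sum = 1 + 2 + 4 + 8 + 16 + 31 + 62 + 124 + 248 = 496

Yes, 496 is perfect (496 = 496)


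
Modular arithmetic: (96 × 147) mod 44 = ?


96 × 147 = 14112
14112 mod 44 = 32


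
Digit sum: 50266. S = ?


5 + 0 + 2 + 6 + 6 = 19


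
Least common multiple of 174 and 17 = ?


GCD(174, 17) = 1
LCM = 174*17/1 = 2958/1 = 2958

LCM = 2958


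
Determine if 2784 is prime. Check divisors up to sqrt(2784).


2784 / 2 = 1392 (exact division)
2784 is NOT prime.

No, 2784 is not prime


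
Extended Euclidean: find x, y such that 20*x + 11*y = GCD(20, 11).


Tabular extended Euclidean (each row: r = 20*s + 11*t):
r=20, s=1, t=0
r=11, s=0, t=1
q=1: r=9, s=1, t=-1   [20*(1) + 11*(-1) = 9]
q=1: r=2, s=-1, t=2   [20*(-1) + 11*(2) = 2]
q=4: r=1, s=5, t=-9   [20*(5) + 11*(-9) = 1]
q=2: r=0, s=-11, t=20   [20*(-11) + 11*(20) = 0]
GCD = 1; from the row with r=1: x=5, y=-9
Check: 20*(5) + 11*(-9) = 100 - 99 = 1

GCD = 1, x = 5, y = -9


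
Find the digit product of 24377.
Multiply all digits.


2 × 4 × 3 × 7 × 7 = 1176


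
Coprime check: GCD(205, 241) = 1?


Euclidean algorithm:
241 = 1 * 205 + 36
205 = 5 * 36 + 25
36 = 1 * 25 + 11
25 = 2 * 11 + 3
11 = 3 * 3 + 2
3 = 1 * 2 + 1
2 = 2 * 1 + 0
GCD(205, 241) = 1

Yes, coprime (GCD = 1)


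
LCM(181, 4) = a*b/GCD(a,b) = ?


GCD(181, 4) = 1
LCM = 181*4/1 = 724/1 = 724

LCM = 724


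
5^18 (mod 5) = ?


5^1 mod 5 = 0
5^2 mod 5 = 0
5^3 mod 5 = 0
5^4 mod 5 = 0
5^5 mod 5 = 0
5^6 mod 5 = 0
5^7 mod 5 = 0
5^8 mod 5 = 0
5^9 mod 5 = 0
5^10 mod 5 = 0
5^11 mod 5 = 0
5^12 mod 5 = 0
5^13 mod 5 = 0
5^14 mod 5 = 0
5^15 mod 5 = 0
5^16 mod 5 = 0
5^17 mod 5 = 0
5^18 mod 5 = 0


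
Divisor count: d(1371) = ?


1371 = 3^1 × 457^1
d(1371) = (1+1) × (1+1) = 4

4 divisors


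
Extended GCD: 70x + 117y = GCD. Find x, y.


Tabular extended Euclidean (each row: r = 70*s + 117*t):
r=70, s=1, t=0
r=117, s=0, t=1
q=0: r=70, s=1, t=0   [70*(1) + 117*(0) = 70]
q=1: r=47, s=-1, t=1   [70*(-1) + 117*(1) = 47]
q=1: r=23, s=2, t=-1   [70*(2) + 117*(-1) = 23]
q=2: r=1, s=-5, t=3   [70*(-5) + 117*(3) = 1]
q=23: r=0, s=117, t=-70   [70*(117) + 117*(-70) = 0]
GCD = 1; from the row with r=1: x=-5, y=3
Check: 70*(-5) + 117*(3) = -350 + 351 = 1

GCD = 1, x = -5, y = 3


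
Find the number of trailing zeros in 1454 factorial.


floor(1454/5) = 290
floor(1454/25) = 58
floor(1454/125) = 11
floor(1454/625) = 2
Total = 361

361 trailing zeros


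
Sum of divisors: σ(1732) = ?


Divisors of 1732: 1, 2, 4, 433, 866, 1732
Sum = 1 + 2 + 4 + 433 + 866 + 1732 = 3038

σ(1732) = 3038


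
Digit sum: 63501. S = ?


6 + 3 + 5 + 0 + 1 = 15


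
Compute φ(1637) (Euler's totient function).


1637 = 1637
Prime factors: 1637
φ(1637) = 1637 × (1-1/1637)
= 1637 × 1636/1637 = 1636

φ(1637) = 1636


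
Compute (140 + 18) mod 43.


140 + 18 = 158
158 mod 43 = 29


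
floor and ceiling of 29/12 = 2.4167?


29/12 = 2.4167
floor = 2
ceil = 3

floor = 2, ceil = 3


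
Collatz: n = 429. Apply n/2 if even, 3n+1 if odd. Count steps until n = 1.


429 → 1288 → 644 → 322 → 161 → 484 → 242 → 121 → 364 → 182 → 91 → 274 → 137 → 412 → 206 → 103 → 310 → 155 → 466 → 233 → 700 → 350 → 175 → 526 → 263 → 790 → 395 → 1186 → 593 → 1780 → 890 → 445 → 1336 → 668 → 334 → 167 → 502 → 251 → 754 → 377 → 1132 → 566 → 283 → 850 → 425 → 1276 → 638 → 319 → 958 → 479 → 1438 → 719 → 2158 → 1079 → 3238 → 1619 → 4858 → 2429 → 7288 → 3644 → 1822 → 911 → 2734 → 1367 → 4102 → 2051 → 6154 → 3077 → 9232 → 4616 → 2308 → 1154 → 577 → 1732 → 866 → 433 → 1300 → 650 → 325 → 976 → 488 → 244 → 122 → 61 → 184 → 92 → 46 → 23 → 70 → 35 → 106 → 53 → 160 → 80 → 40 → 20 → 10 → 5 → 16 → 8 → 4 → 2 → 1
Total steps = 102

102 steps


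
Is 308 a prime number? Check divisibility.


308 / 2 = 154 (exact division)
308 is NOT prime.

No, 308 is not prime


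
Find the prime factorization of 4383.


4383 / 3 = 1461
1461 / 3 = 487
487 / 487 = 1
4383 = 3^2 × 487


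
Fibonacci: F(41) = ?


Sequence: 1, 1, 2, 3, 5, 8, 13, 21, 34, 55, 89, 144, 233, 377, 610, 987, 1597, 2584, 4181, 6765, 10946, 17711, 28657, 46368, 75025, 121393, 196418, 317811, 514229, 832040, 1346269, 2178309, 3524578, 5702887, 9227465, 14930352, 24157817, 39088169, 63245986, 102334155, 165580141
F(41) = 165580141


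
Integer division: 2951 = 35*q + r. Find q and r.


2951 = 35 * 84 + 11
Check: 2940 + 11 = 2951

q = 84, r = 11


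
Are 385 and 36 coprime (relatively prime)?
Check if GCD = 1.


Euclidean algorithm:
385 = 10 * 36 + 25
36 = 1 * 25 + 11
25 = 2 * 11 + 3
11 = 3 * 3 + 2
3 = 1 * 2 + 1
2 = 2 * 1 + 0
GCD(385, 36) = 1

Yes, coprime (GCD = 1)


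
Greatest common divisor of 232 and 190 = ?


232 = 1 * 190 + 42
190 = 4 * 42 + 22
42 = 1 * 22 + 20
22 = 1 * 20 + 2
20 = 10 * 2 + 0
GCD = 2


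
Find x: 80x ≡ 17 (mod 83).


GCD(80, 83) = 1, unique solution
a^(-1) mod 83 = 55
x = 55 * 17 mod 83 = 22

x ≡ 22 (mod 83)


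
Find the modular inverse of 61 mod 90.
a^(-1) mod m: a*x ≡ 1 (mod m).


Use the extended Euclidean algorithm on (90, 61); each row r = 90*s + 61*t:
r=90, s=1, t=0
r=61, s=0, t=1
q=1: r=29, s=1, t=-1   [90*(1) + 61*(-1) = 29]
q=2: r=3, s=-2, t=3   [90*(-2) + 61*(3) = 3]
q=9: r=2, s=19, t=-28   [90*(19) + 61*(-28) = 2]
q=1: r=1, s=-21, t=31   [90*(-21) + 61*(31) = 1]
q=2: r=0, s=61, t=-90   [90*(61) + 61*(-90) = 0]
GCD = 1 with t = 31, so 61*(31) ≡ 1 (mod 90)
Inverse = 31 mod 90 = 31
Check: 61 * 31 = 1891 ≡ 1 (mod 90)

61^(-1) ≡ 31 (mod 90)


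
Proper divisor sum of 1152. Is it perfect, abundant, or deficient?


Proper divisors: 1, 2, 3, 4, 6, 8, 9, 12, 16, 18, 24, 32, 36, 48, 64, 72, 96, 128, 144, 192, 288, 384, 576
Sum = 1 + 2 + 3 + 4 + 6 + 8 + 9 + 12 + 16 + 18 + 24 + 32 + 36 + 48 + 64 + 72 + 96 + 128 + 144 + 192 + 288 + 384 + 576 = 2163
2163 > 1152 → abundant

s(1152) = 2163 (abundant)


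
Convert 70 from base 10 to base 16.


70 (base 10) = 70 (decimal)
70 (decimal) = 46 (base 16)


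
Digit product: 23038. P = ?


2 × 3 × 0 × 3 × 8 = 0


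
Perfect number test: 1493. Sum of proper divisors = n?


Proper divisors of 1493: 1
Sum = 1 = 1

No, 1493 is not perfect (1 ≠ 1493)


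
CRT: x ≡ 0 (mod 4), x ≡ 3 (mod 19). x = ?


M = 4*19 = 76
M1 = M/4 = 19, M2 = M/19 = 4
M1^(-1) mod 4 = 3, M2^(-1) mod 19 = 5
x = 0*19*3 + 3*4*5 = 60
60 mod 76 = 60
Check: 60 mod 4 = 0 ✓, 60 mod 19 = 3 ✓

x ≡ 60 (mod 76)


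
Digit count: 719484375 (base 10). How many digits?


719484375 has 9 digits in base 10
floor(log10(719484375)) + 1 = floor(8.8570) + 1 = 9

9 digits (base 10)


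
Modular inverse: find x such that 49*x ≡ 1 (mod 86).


Use the extended Euclidean algorithm on (86, 49); each row r = 86*s + 49*t:
r=86, s=1, t=0
r=49, s=0, t=1
q=1: r=37, s=1, t=-1   [86*(1) + 49*(-1) = 37]
q=1: r=12, s=-1, t=2   [86*(-1) + 49*(2) = 12]
q=3: r=1, s=4, t=-7   [86*(4) + 49*(-7) = 1]
q=12: r=0, s=-49, t=86   [86*(-49) + 49*(86) = 0]
GCD = 1 with t = -7, so 49*(-7) ≡ 1 (mod 86)
Inverse = -7 mod 86 = 79
Check: 49 * 79 = 3871 ≡ 1 (mod 86)

49^(-1) ≡ 79 (mod 86)


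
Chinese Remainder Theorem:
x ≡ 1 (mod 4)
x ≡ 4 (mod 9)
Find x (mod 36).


M = 4*9 = 36
M1 = M/4 = 9, M2 = M/9 = 4
M1^(-1) mod 4 = 1, M2^(-1) mod 9 = 7
x = 1*9*1 + 4*4*7 = 121
121 mod 36 = 13
Check: 13 mod 4 = 1 ✓, 13 mod 9 = 4 ✓

x ≡ 13 (mod 36)


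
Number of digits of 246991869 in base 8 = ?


246991869 in base 8 = 1656145775
Number of digits = 10

10 digits (base 8)


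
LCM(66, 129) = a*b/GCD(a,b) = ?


GCD(66, 129) = 3
LCM = 66*129/3 = 8514/3 = 2838

LCM = 2838


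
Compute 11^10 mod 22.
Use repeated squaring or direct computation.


11^1 mod 22 = 11
11^2 mod 22 = 11
11^3 mod 22 = 11
11^4 mod 22 = 11
11^5 mod 22 = 11
11^6 mod 22 = 11
11^7 mod 22 = 11
11^8 mod 22 = 11
11^9 mod 22 = 11
11^10 mod 22 = 11


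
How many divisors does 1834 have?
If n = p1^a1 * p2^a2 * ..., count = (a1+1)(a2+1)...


1834 = 2^1 × 7^1 × 131^1
d(1834) = (1+1) × (1+1) × (1+1) = 8

8 divisors


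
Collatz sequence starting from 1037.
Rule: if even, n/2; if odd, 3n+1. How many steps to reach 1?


1037 → 3112 → 1556 → 778 → 389 → 1168 → 584 → 292 → 146 → 73 → 220 → 110 → 55 → 166 → 83 → 250 → 125 → 376 → 188 → 94 → 47 → 142 → 71 → 214 → 107 → 322 → 161 → 484 → 242 → 121 → 364 → 182 → 91 → 274 → 137 → 412 → 206 → 103 → 310 → 155 → 466 → 233 → 700 → 350 → 175 → 526 → 263 → 790 → 395 → 1186 → 593 → 1780 → 890 → 445 → 1336 → 668 → 334 → 167 → 502 → 251 → 754 → 377 → 1132 → 566 → 283 → 850 → 425 → 1276 → 638 → 319 → 958 → 479 → 1438 → 719 → 2158 → 1079 → 3238 → 1619 → 4858 → 2429 → 7288 → 3644 → 1822 → 911 → 2734 → 1367 → 4102 → 2051 → 6154 → 3077 → 9232 → 4616 → 2308 → 1154 → 577 → 1732 → 866 → 433 → 1300 → 650 → 325 → 976 → 488 → 244 → 122 → 61 → 184 → 92 → 46 → 23 → 70 → 35 → 106 → 53 → 160 → 80 → 40 → 20 → 10 → 5 → 16 → 8 → 4 → 2 → 1
Total steps = 124

124 steps


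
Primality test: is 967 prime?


Check divisors up to sqrt(967) = 31.0966
No divisors found.
967 is prime.

Yes, 967 is prime


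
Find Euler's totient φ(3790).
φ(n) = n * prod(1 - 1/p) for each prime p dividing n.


3790 = 2 × 5 × 379
Prime factors: 2, 5, 379
φ(3790) = 3790 × (1-1/2) × (1-1/5) × (1-1/379)
= 3790 × 1/2 × 4/5 × 378/379 = 1512

φ(3790) = 1512


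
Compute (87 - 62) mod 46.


87 - 62 = 25
25 mod 46 = 25


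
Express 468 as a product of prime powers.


468 / 2 = 234
234 / 2 = 117
117 / 3 = 39
39 / 3 = 13
13 / 13 = 1
468 = 2^2 × 3^2 × 13


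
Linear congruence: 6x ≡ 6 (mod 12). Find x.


GCD(6, 12) = 6 divides 6
Divide: 1x ≡ 1 (mod 2)
x ≡ 1 (mod 2)


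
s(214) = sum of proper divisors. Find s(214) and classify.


Proper divisors: 1, 2, 107
Sum = 1 + 2 + 107 = 110
110 < 214 → deficient

s(214) = 110 (deficient)


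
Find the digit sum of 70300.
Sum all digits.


7 + 0 + 3 + 0 + 0 = 10


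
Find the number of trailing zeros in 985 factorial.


floor(985/5) = 197
floor(985/25) = 39
floor(985/125) = 7
floor(985/625) = 1
Total = 244

244 trailing zeros


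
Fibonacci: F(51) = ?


Sequence: 1, 1, 2, 3, 5, 8, 13, 21, 34, 55, 89, 144, 233, 377, 610, 987, 1597, 2584, 4181, 6765, 10946, 17711, 28657, 46368, 75025, 121393, 196418, 317811, 514229, 832040, 1346269, 2178309, 3524578, 5702887, 9227465, 14930352, 24157817, 39088169, 63245986, 102334155, 165580141, 267914296, 433494437, 701408733, 1134903170, 1836311903, 2971215073, 4807526976, 7778742049, 12586269025, 20365011074
F(51) = 20365011074


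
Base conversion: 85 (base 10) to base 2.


85 (base 10) = 85 (decimal)
85 (decimal) = 1010101 (base 2)


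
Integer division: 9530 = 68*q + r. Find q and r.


9530 = 68 * 140 + 10
Check: 9520 + 10 = 9530

q = 140, r = 10


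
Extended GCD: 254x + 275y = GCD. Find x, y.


Tabular extended Euclidean (each row: r = 254*s + 275*t):
r=254, s=1, t=0
r=275, s=0, t=1
q=0: r=254, s=1, t=0   [254*(1) + 275*(0) = 254]
q=1: r=21, s=-1, t=1   [254*(-1) + 275*(1) = 21]
q=12: r=2, s=13, t=-12   [254*(13) + 275*(-12) = 2]
q=10: r=1, s=-131, t=121   [254*(-131) + 275*(121) = 1]
q=2: r=0, s=275, t=-254   [254*(275) + 275*(-254) = 0]
GCD = 1; from the row with r=1: x=-131, y=121
Check: 254*(-131) + 275*(121) = -33274 + 33275 = 1

GCD = 1, x = -131, y = 121


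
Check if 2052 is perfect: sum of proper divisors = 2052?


Proper divisors of 2052: 1, 2, 3, 4, 6, 9, 12, 18, 19, 27, 36, 38, 54, 57, 76, 108, 114, 171, 228, 342, 513, 684, 1026
Sum = 1 + 2 + 3 + 4 + 6 + 9 + 12 + 18 + 19 + 27 + 36 + 38 + 54 + 57 + 76 + 108 + 114 + 171 + 228 + 342 + 513 + 684 + 1026 = 3548

No, 2052 is not perfect (3548 ≠ 2052)


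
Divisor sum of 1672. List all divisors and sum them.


Divisors of 1672: 1, 2, 4, 8, 11, 19, 22, 38, 44, 76, 88, 152, 209, 418, 836, 1672
Sum = 1 + 2 + 4 + 8 + 11 + 19 + 22 + 38 + 44 + 76 + 88 + 152 + 209 + 418 + 836 + 1672 = 3600

σ(1672) = 3600


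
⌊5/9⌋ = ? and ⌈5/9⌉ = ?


5/9 = 0.5556
floor = 0
ceil = 1

floor = 0, ceil = 1


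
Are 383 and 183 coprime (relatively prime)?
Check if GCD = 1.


Euclidean algorithm:
383 = 2 * 183 + 17
183 = 10 * 17 + 13
17 = 1 * 13 + 4
13 = 3 * 4 + 1
4 = 4 * 1 + 0
GCD(383, 183) = 1

Yes, coprime (GCD = 1)


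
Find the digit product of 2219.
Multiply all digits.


2 × 2 × 1 × 9 = 36


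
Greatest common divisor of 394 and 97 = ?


394 = 4 * 97 + 6
97 = 16 * 6 + 1
6 = 6 * 1 + 0
GCD = 1


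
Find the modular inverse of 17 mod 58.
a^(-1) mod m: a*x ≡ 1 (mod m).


Use the extended Euclidean algorithm on (58, 17); each row r = 58*s + 17*t:
r=58, s=1, t=0
r=17, s=0, t=1
q=3: r=7, s=1, t=-3   [58*(1) + 17*(-3) = 7]
q=2: r=3, s=-2, t=7   [58*(-2) + 17*(7) = 3]
q=2: r=1, s=5, t=-17   [58*(5) + 17*(-17) = 1]
q=3: r=0, s=-17, t=58   [58*(-17) + 17*(58) = 0]
GCD = 1 with t = -17, so 17*(-17) ≡ 1 (mod 58)
Inverse = -17 mod 58 = 41
Check: 17 * 41 = 697 ≡ 1 (mod 58)

17^(-1) ≡ 41 (mod 58)


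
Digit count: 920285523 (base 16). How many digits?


920285523 in base 16 = 36DA7153
Number of digits = 8

8 digits (base 16)


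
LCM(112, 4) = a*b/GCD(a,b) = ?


GCD(112, 4) = 4
LCM = 112*4/4 = 448/4 = 112

LCM = 112


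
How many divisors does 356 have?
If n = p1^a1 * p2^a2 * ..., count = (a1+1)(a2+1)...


356 = 2^2 × 89^1
d(356) = (2+1) × (1+1) = 6

6 divisors


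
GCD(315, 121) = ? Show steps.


315 = 2 * 121 + 73
121 = 1 * 73 + 48
73 = 1 * 48 + 25
48 = 1 * 25 + 23
25 = 1 * 23 + 2
23 = 11 * 2 + 1
2 = 2 * 1 + 0
GCD = 1


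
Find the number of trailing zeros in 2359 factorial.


floor(2359/5) = 471
floor(2359/25) = 94
floor(2359/125) = 18
floor(2359/625) = 3
Total = 586

586 trailing zeros


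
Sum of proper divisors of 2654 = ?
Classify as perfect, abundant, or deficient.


Proper divisors: 1, 2, 1327
Sum = 1 + 2 + 1327 = 1330
1330 < 2654 → deficient

s(2654) = 1330 (deficient)


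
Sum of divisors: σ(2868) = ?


Divisors of 2868: 1, 2, 3, 4, 6, 12, 239, 478, 717, 956, 1434, 2868
Sum = 1 + 2 + 3 + 4 + 6 + 12 + 239 + 478 + 717 + 956 + 1434 + 2868 = 6720

σ(2868) = 6720


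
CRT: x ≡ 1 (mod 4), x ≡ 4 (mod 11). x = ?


M = 4*11 = 44
M1 = M/4 = 11, M2 = M/11 = 4
M1^(-1) mod 4 = 3, M2^(-1) mod 11 = 3
x = 1*11*3 + 4*4*3 = 81
81 mod 44 = 37
Check: 37 mod 4 = 1 ✓, 37 mod 11 = 4 ✓

x ≡ 37 (mod 44)


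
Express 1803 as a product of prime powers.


1803 / 3 = 601
601 / 601 = 1
1803 = 3 × 601


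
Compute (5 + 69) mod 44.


5 + 69 = 74
74 mod 44 = 30


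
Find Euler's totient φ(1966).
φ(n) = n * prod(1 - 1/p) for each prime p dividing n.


1966 = 2 × 983
Prime factors: 2, 983
φ(1966) = 1966 × (1-1/2) × (1-1/983)
= 1966 × 1/2 × 982/983 = 982

φ(1966) = 982


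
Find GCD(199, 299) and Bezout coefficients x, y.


Tabular extended Euclidean (each row: r = 199*s + 299*t):
r=199, s=1, t=0
r=299, s=0, t=1
q=0: r=199, s=1, t=0   [199*(1) + 299*(0) = 199]
q=1: r=100, s=-1, t=1   [199*(-1) + 299*(1) = 100]
q=1: r=99, s=2, t=-1   [199*(2) + 299*(-1) = 99]
q=1: r=1, s=-3, t=2   [199*(-3) + 299*(2) = 1]
q=99: r=0, s=299, t=-199   [199*(299) + 299*(-199) = 0]
GCD = 1; from the row with r=1: x=-3, y=2
Check: 199*(-3) + 299*(2) = -597 + 598 = 1

GCD = 1, x = -3, y = 2


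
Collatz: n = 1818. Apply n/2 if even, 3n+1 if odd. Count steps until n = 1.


1818 → 909 → 2728 → 1364 → 682 → 341 → 1024 → 512 → 256 → 128 → 64 → 32 → 16 → 8 → 4 → 2 → 1
Total steps = 16

16 steps


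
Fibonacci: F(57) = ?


Sequence: 1, 1, 2, 3, 5, 8, 13, 21, 34, 55, 89, 144, 233, 377, 610, 987, 1597, 2584, 4181, 6765, 10946, 17711, 28657, 46368, 75025, 121393, 196418, 317811, 514229, 832040, 1346269, 2178309, 3524578, 5702887, 9227465, 14930352, 24157817, 39088169, 63245986, 102334155, 165580141, 267914296, 433494437, 701408733, 1134903170, 1836311903, 2971215073, 4807526976, 7778742049, 12586269025, 20365011074, 32951280099, 53316291173, 86267571272, 139583862445, 225851433717, 365435296162
F(57) = 365435296162
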